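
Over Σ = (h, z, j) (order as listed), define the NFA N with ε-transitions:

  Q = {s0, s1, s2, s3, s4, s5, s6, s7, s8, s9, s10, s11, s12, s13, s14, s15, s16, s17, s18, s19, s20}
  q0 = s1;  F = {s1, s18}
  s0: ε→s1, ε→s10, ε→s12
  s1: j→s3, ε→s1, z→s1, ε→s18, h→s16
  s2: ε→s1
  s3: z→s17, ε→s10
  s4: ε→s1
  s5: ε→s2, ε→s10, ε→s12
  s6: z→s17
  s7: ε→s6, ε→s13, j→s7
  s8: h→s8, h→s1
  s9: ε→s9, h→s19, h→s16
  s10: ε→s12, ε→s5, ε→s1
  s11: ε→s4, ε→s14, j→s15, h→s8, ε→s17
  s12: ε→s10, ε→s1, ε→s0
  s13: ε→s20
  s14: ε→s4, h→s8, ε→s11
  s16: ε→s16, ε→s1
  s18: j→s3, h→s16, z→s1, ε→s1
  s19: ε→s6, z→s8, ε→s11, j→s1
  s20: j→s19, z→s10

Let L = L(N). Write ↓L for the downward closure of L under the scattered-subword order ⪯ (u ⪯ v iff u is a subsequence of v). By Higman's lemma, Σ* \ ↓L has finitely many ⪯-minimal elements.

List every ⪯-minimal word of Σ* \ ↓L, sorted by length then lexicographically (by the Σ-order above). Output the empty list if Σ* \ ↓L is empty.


Antichain: [].

|Q|=21, |F|=2, |δ|=51 (31 ε).
min D↑ (1 st, q0=0, F={}): 0:h→0,z→0,j→0 [Hopcroft].
L(D↑) = ∅; no obstructions.


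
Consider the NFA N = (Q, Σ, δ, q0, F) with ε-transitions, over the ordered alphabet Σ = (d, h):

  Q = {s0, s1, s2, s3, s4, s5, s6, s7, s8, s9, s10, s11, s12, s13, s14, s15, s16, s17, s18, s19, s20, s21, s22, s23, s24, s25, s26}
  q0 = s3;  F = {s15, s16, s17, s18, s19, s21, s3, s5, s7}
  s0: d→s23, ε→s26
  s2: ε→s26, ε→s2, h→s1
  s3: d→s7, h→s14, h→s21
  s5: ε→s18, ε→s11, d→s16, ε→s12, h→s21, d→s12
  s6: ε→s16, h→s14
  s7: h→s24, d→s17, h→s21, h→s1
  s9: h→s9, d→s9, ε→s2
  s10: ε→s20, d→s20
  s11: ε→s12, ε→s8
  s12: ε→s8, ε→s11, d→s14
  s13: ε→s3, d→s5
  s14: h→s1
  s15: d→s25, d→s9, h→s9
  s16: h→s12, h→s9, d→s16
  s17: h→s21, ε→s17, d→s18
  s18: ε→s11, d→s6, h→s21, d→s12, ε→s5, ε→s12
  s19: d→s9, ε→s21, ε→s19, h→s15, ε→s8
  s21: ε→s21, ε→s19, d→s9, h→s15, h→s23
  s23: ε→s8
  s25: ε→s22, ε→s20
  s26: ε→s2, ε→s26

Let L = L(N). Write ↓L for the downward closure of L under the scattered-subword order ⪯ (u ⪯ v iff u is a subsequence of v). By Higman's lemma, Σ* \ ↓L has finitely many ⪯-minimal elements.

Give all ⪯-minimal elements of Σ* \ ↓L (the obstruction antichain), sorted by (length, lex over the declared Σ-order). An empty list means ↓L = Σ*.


|Q|=27, |F|=9, |δ|=63 (28 ε).
min D↑ (8 st, q0=0, F={4}): 0:d→1,h→2 1:d→3,h→2 2:d→4,h→5 3:d→6,h→2 4:d→4,h→4 5:d→4,h→4 6:d→7,h→2 7:d→7,h→4.
'hd': N↓-sim [23, 16, 8] end={s1,s14,s2,s20,s22,s25,s26,s9} rej; 2/2 deletions ∈↓L.
'hhh': run [23, 16, 10, 4] end={s1,s2,s26,s9} — reject; 3/3 deletions ∈↓L.
'ddddh': run [23, 22, 20, 19, 13, 8] end={s1,s11,s12,s14,s2,s26,s8,s9} ∉↓L; 5/5 del acc.
3 obstructions.

Antichain: [hd, hhh, ddddh].


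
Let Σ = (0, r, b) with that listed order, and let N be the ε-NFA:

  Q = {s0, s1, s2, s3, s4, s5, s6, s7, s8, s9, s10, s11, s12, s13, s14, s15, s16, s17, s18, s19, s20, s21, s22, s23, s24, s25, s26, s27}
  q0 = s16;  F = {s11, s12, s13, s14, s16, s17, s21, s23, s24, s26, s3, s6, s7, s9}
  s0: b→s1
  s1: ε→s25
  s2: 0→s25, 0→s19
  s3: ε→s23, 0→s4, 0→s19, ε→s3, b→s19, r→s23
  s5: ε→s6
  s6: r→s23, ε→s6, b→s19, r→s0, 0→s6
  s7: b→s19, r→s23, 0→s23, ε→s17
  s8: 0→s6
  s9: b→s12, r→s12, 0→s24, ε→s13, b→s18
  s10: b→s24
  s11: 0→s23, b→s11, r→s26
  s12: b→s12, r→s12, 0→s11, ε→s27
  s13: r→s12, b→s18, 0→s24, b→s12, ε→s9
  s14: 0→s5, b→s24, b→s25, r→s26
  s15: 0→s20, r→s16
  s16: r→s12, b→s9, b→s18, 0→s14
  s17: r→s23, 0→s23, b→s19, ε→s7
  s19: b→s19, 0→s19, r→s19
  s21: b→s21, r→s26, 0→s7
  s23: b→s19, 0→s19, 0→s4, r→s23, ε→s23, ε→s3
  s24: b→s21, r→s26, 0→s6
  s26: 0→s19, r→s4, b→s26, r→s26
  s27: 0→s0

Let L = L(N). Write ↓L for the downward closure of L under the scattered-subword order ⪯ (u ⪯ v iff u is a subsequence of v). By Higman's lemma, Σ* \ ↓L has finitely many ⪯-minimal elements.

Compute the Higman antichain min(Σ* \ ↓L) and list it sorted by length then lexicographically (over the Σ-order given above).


|Q|=28, |F|=14, |δ|=73 (12 ε).
min D↑ (12 st, q0=0, F={9}): 0:0→1,r→2,b→3 1:0→4,r→5,b→6 2:0→7,r→2,b→2 3:0→6,r→2,b→2 4:0→4,r→8,b→9 5:0→9,r→5,b→5 6:0→4,r→5,b→10 7:0→8,r→5,b→7 8:0→9,r→8,b→9 9:0→9,r→9,b→9 10:0→11,r→5,b→10 11:0→8,r→8,b→9 [Hopcroft].
'00b': N↓-sim [22, 16, 11, 3] end={s1,s19,s25} ∉↓L; 3/3 single-dels accept.
'0r0': |S_i|=[22, 16, 8, 2] end={s19,s4} rej; 3/3 del acc.
'r000': run [22, 11, 9, 4, 2] end={s19,s4} rej; 4/4 single-dels accept.
'bb000': N↓-sim [22, 19, 15, 11, 4, 2] end={s19,s4} rej; 5/5 single-dels accept.
4 minimals (antichain).

min(Σ*\↓L) = [00b, 0r0, r000, bb000].


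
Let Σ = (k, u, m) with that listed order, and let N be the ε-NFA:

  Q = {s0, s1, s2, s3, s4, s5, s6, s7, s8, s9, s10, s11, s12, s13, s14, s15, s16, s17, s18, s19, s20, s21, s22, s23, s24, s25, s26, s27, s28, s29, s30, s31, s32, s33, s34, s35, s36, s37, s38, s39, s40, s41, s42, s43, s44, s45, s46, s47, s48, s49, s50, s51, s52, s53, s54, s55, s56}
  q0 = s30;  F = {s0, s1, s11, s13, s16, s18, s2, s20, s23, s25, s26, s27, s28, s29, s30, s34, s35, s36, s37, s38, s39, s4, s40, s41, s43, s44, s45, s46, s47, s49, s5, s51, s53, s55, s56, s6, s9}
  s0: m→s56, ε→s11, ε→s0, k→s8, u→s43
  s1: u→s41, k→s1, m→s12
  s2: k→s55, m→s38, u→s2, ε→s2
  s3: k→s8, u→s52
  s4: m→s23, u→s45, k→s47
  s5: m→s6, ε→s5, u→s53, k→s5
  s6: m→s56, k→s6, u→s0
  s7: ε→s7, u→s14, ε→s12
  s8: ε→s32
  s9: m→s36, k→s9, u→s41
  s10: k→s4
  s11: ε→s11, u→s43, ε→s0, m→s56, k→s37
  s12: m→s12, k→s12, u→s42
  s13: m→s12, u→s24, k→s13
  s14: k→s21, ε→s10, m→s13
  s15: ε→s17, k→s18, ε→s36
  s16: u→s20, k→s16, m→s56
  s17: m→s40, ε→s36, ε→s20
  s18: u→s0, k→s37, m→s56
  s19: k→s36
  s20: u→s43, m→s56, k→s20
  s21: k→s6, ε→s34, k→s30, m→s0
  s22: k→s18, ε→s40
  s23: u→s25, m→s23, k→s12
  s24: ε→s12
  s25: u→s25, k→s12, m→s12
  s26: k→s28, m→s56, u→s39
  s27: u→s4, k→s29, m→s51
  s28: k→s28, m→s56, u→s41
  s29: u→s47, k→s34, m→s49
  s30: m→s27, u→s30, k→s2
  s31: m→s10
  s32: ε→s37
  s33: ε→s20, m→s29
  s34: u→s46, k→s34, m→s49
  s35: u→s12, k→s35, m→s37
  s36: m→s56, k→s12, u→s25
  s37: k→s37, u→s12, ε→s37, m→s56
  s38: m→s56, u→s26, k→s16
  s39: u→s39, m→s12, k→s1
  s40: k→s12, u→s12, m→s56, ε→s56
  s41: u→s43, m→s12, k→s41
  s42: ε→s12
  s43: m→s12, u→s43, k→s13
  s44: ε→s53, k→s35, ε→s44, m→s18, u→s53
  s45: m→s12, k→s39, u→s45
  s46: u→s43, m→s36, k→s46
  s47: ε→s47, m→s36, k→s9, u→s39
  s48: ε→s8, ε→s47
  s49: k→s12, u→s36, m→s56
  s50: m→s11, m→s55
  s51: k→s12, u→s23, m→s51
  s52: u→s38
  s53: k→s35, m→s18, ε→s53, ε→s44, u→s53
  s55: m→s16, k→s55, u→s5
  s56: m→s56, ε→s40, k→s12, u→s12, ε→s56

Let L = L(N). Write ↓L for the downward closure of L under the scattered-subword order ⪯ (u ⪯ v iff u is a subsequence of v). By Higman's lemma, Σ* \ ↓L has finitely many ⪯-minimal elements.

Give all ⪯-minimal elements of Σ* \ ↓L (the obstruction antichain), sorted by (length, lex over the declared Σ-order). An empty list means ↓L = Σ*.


Antichain: [mmk, kmmu, muum, kkuuku].

|Q|=57, |F|=37, |δ|=163 (31 ε).
min D↑ (35 st, q0=0, F={17}): 0:k→1,u→0,m→2 1:k→3,u→1,m→4 2:k→5,u→6,m→7 3:k→3,u→8,m→9 4:k→9,u→10,m→11 5:k→12,u→13,m→14 6:k→13,u→15,m→16 7:k→17,u→16,m→7 8:k→8,u→18,m→19 9:k→9,u→20,m→11 10:k→21,u→22,m→11 11:k→17,u→17,m→11 12:k→12,u→23,m→14 13:k→24,u→22,m→25 14:k→17,u→25,m→11 15:k→22,u→15,m→17 16:k→17,u→26,m→16 17:k→17,u→17,m→17 18:k→27,u→18,m→28 19:k→19,u→29,m→11 20:k→20,u→30,m→11 21:k→21,u→31,m→11 22:k→32,u→22,m→17 23:k→23,u→30,m→25 24:k→24,u→31,m→25 25:k→17,u→26,m→11 26:k→17,u→26,m→17 27:k→27,u→17,m→33 28:k→33,u→29,m→11 29:k→33,u→30,m→11 30:k→34,u→30,m→17 31:k→31,u→30,m→17 32:k→32,u→31,m→17 33:k→33,u→17,m→11 34:k→34,u→17,m→17 [Hopcroft].
'mmk': |S_i|=[42, 35, 9, 2] end={s12,s42} rej; 3/3 deletions ∈↓L.
'kmmu': N↓-sim [42, 36, 25, 4, 2] end={s12,s42} — reject; 4/4 del acc.
'muum': |S_i|=[42, 35, 26, 10, 2] end={s12,s42} ∉↓L; 4/4 deletions ∈↓L.
'kkuuku': run [42, 36, 30, 23, 17, 10, 3] end={s12,s24,s42} ∉↓L; 6/6 deletions ∈↓L.
4 obstructions.


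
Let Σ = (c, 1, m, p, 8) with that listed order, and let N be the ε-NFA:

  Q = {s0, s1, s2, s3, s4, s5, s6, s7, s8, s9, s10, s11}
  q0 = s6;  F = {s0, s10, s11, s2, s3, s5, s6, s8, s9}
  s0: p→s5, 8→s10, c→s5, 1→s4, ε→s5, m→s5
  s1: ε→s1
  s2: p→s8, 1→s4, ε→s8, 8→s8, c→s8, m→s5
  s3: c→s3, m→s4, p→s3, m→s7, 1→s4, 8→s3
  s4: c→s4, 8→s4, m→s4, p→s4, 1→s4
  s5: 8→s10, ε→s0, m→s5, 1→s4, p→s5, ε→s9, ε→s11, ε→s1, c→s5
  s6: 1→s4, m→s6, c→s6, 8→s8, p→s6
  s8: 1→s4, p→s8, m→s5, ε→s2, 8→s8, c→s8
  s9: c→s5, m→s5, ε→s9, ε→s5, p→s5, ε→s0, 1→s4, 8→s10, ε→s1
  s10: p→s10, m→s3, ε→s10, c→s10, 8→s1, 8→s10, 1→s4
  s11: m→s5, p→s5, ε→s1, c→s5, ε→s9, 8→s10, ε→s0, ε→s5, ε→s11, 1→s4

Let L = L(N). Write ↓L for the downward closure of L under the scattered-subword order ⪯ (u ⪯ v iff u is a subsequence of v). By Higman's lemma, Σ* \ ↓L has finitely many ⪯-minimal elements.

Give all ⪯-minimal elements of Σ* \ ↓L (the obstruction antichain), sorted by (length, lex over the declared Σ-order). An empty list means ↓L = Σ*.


min(Σ*\↓L) = [1, 8m8mm].

|Q|=12, |F|=9, |δ|=70 (18 ε).
min D↑ (6 st, q0=0, F={1}): 0:c→0,1→1,m→0,p→0,8→2 1:c→1,1→1,m→1,p→1,8→1 2:c→2,1→1,m→3,p→2,8→2 3:c→3,1→1,m→3,p→3,8→4 4:c→4,1→1,m→5,p→4,8→4 5:c→5,1→1,m→1,p→5,8→5.
'1': N↓-sim [12, 1] end={s4} — reject; 1/1 deletions ∈↓L.
'8m8mm': run [12, 11, 9, 5, 3, 2] end={s4,s7} rej; 5/5 deletions ∈↓L.
2 minimals (antichain).


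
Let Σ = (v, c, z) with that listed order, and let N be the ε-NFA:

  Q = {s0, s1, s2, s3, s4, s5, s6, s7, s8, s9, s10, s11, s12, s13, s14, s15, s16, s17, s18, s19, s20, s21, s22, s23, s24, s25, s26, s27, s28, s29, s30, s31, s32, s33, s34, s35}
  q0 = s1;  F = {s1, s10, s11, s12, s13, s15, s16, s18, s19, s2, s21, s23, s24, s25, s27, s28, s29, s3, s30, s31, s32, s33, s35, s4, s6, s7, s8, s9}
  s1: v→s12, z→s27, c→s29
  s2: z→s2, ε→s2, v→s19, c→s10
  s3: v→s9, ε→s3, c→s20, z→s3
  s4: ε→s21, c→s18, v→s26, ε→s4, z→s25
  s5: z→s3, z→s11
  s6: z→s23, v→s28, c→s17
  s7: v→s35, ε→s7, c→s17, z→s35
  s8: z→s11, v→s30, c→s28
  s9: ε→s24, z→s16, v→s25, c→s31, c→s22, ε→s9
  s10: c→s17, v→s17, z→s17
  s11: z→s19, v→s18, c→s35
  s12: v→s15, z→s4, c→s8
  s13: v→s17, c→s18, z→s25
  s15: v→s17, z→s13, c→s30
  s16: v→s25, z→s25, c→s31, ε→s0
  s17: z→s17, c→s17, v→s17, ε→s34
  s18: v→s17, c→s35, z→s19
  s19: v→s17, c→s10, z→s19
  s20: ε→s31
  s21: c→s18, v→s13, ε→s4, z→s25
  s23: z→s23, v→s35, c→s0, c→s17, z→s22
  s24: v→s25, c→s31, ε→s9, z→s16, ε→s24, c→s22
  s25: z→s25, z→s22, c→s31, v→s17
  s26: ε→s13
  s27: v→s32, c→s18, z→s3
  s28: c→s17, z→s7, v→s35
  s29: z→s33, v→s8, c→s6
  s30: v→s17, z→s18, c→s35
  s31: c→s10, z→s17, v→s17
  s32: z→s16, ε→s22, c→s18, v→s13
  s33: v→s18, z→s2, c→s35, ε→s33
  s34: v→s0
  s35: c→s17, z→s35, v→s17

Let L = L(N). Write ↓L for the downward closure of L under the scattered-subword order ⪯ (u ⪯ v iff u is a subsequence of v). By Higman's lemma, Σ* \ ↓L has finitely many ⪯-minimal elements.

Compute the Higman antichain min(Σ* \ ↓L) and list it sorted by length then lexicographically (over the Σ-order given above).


|Q|=36, |F|=28, |δ|=111 (16 ε).
min D↑ (27 st, q0=0, F={12}): 0:v→1,c→2,z→3 1:v→4,c→5,z→6 2:v→5,c→7,z→8 3:v→9,c→10,z→11 4:v→12,c→13,z→14 5:v→13,c→15,z→16 6:v→14,c→10,z→17 7:v→15,c→12,z→18 8:v→10,c→19,z→20 9:v→14,c→10,z→21 10:v→12,c→19,z→22 11:v→23,c→24,z→11 12:v→12,c→12,z→12 13:v→12,c→19,z→10 14:v→12,c→10,z→17 15:v→19,c→12,z→25 16:v→10,c→19,z→22 17:v→12,c→24,z→17 18:v→19,c→12,z→18 19:v→12,c→12,z→19 20:v→22,c→26,z→20 21:v→17,c→24,z→17 22:v→12,c→26,z→22 23:v→17,c→24,z→21 24:v→12,c→26,z→12 25:v→19,c→12,z→19 26:v→12,c→12,z→12 [Hopcroft].
'vvv': run [34, 25, 14, 3] end={s0,s17,s34} — reject; 3/3 del acc.
'ccc': N↓-sim [34, 20, 10, 3] end={s0,s17,s34} rej; 3/3 del acc.
'zcv': |S_i|=[34, 26, 10, 3] end={s0,s17,s34} — reject; 3/3 single-dels accept.
'vzzv': |S_i|=[34, 25, 17, 9, 3] end={s0,s17,s34} rej; 4/4 single-dels accept.
'czvv': run [34, 20, 13, 7, 3] end={s0,s17,s34} ∉↓L; 4/4 del acc.
'zzcz': run [34, 26, 16, 7, 3] end={s0,s17,s34} — reject; 4/4 deletions ∈↓L.
6 minimals (antichain).

Antichain: [vvv, ccc, zcv, vzzv, czvv, zzcz].


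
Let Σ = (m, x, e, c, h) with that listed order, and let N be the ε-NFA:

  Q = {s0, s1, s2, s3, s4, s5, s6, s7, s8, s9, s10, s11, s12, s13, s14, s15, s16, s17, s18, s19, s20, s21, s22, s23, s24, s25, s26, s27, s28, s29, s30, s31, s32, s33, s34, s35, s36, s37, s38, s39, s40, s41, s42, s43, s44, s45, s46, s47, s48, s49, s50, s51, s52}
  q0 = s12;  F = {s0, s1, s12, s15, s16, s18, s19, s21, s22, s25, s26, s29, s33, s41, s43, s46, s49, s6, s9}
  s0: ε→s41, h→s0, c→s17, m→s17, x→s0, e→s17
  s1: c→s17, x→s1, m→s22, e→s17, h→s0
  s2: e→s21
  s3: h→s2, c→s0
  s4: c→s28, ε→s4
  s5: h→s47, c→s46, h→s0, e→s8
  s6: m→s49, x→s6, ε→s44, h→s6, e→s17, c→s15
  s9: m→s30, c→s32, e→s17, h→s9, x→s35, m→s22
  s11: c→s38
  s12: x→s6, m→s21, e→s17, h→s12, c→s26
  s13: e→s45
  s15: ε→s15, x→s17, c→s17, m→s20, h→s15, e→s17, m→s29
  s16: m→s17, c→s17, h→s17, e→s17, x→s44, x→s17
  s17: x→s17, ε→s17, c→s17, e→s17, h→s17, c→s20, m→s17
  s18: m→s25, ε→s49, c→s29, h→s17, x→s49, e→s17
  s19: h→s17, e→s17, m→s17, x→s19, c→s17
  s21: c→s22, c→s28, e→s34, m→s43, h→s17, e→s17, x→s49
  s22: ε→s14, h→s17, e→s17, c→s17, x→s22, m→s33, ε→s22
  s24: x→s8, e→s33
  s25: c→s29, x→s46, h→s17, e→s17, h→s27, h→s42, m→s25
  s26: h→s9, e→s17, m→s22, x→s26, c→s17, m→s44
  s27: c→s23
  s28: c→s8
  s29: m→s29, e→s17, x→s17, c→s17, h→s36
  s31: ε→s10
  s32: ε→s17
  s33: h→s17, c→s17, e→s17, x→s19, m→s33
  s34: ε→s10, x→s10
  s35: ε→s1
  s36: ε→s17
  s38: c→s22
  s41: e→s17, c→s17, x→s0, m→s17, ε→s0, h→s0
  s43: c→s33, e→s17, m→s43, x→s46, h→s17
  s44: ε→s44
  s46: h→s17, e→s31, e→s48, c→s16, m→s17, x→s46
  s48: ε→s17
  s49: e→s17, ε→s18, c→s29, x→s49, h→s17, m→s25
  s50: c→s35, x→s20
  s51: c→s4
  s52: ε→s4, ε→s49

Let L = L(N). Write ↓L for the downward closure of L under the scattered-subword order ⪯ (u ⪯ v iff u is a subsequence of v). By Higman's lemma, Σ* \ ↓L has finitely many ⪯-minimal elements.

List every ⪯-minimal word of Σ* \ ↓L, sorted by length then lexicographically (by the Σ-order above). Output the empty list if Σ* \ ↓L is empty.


|Q|=53, |F|=19, |δ|=148 (19 ε).
min D↑ (18 st, q0=0, F={3}): 0:m→1,x→2,e→3,c→4,h→0 1:m→5,x→6,e→3,c→7,h→3 2:m→6,x→2,e→3,c→8,h→2 3:m→3,x→3,e→3,c→3,h→3 4:m→7,x→4,e→3,c→3,h→9 5:m→5,x→10,e→3,c→11,h→3 6:m→12,x→6,e→3,c→13,h→3 7:m→11,x→7,e→3,c→3,h→3 8:m→13,x→3,e→3,c→3,h→8 9:m→7,x→14,e→3,c→3,h→9 10:m→3,x→10,e→3,c→15,h→3 11:m→11,x→16,e→3,c→3,h→3 12:m→12,x→10,e→3,c→13,h→3 13:m→13,x→3,e→3,c→3,h→3 14:m→7,x→14,e→3,c→3,h→17 15:m→3,x→3,e→3,c→3,h→3 16:m→3,x→16,e→3,c→3,h→3 17:m→3,x→17,e→3,c→3,h→17 (ε-aug+det+¬).
'e': N↓-sim [36, 6] end={s10,s17,s20,s31,s34,s48} — reject; 1/1 del acc.
'mh': N↓-sim [36, 26, 6] end={s17,s20,s23,s27,s36,s42} — reject; 2/2 del acc.
'cc': N↓-sim [36, 22, 4] end={s17,s20,s32,s8} rej; 2/2 del acc.
'xcx': N↓-sim [36, 30, 9, 3] end={s17,s20,s44} rej; 3/3 single-dels accept.
'mmxm': |S_i|=[36, 26, 17, 9, 2] end={s17,s20} — reject; 4/4 del acc.
'chxhm': run [36, 22, 16, 10, 4, 2] end={s17,s20} ∉↓L; 5/5 del acc.
6 obstructions.

A = [e, mh, cc, xcx, mmxm, chxhm].


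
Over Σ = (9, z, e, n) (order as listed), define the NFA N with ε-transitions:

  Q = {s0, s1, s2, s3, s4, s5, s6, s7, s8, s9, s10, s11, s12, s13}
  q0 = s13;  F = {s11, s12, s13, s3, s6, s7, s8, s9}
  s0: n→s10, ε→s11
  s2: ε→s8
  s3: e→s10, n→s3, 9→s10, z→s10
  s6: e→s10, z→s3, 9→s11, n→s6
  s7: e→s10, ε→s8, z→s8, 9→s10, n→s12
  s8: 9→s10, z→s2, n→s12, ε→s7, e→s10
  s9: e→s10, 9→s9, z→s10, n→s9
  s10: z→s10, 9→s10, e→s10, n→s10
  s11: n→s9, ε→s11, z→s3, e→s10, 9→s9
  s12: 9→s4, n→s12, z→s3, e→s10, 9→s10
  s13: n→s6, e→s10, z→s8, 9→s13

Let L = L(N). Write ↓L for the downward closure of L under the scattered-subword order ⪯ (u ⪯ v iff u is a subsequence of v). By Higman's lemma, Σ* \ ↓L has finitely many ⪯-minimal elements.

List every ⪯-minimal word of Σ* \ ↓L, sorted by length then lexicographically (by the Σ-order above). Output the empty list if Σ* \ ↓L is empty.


min(Σ*\↓L) = [e, z9, nzz, n99z, n9nz].

|Q|=14, |F|=8, |δ|=43 (5 ε).
min D↑ (8 st, q0=0, F={2}): 0:9→0,z→1,e→2,n→3 1:9→2,z→1,e→2,n→4 2:9→2,z→2,e→2,n→2 3:9→5,z→6,e→2,n→3 4:9→2,z→6,e→2,n→4 5:9→7,z→6,e→2,n→7 6:9→2,z→2,e→2,n→6 7:9→7,z→2,e→2,n→7.
'e': |S_i|=[11, 1] end={s10} — reject; 1/1 del acc.
'z9': |S_i|=[11, 7, 2] end={s10,s4} rej; 2/2 deletions ∈↓L.
'nzz': run [11, 7, 2, 1] end={s10} — reject; 3/3 single-dels accept.
'n99z': run [11, 7, 5, 2, 1] end={s10} — reject; 4/4 deletions ∈↓L.
'n9nz': N↓-sim [11, 7, 5, 3, 1] end={s10} rej; 4/4 deletions ∈↓L.
5 minimals (antichain).


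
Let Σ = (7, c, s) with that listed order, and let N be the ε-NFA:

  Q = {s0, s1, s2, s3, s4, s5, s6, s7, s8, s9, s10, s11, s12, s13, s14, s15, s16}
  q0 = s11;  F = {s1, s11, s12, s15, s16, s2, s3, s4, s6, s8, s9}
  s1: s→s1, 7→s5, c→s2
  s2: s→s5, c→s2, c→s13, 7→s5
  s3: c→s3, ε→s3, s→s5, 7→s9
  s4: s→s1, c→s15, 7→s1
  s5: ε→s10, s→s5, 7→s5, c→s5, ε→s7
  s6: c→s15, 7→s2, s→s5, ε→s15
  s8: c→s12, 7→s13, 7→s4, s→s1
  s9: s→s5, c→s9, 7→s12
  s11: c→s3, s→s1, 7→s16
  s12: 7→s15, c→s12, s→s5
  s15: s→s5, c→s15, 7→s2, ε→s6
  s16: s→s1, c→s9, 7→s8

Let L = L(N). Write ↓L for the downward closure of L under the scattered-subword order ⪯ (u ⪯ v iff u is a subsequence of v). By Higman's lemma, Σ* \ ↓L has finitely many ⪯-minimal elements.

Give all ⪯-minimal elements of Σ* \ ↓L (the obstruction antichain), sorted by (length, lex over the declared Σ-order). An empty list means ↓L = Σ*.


|Q|=17, |F|=11, |δ|=43 (5 ε).
min D↑ (11 st, q0=0, F={6}): 0:7→1,c→2,s→3 1:7→4,c→5,s→3 2:7→5,c→2,s→6 3:7→6,c→7,s→3 4:7→8,c→9,s→3 5:7→9,c→5,s→6 6:7→6,c→6,s→6 7:7→6,c→7,s→6 8:7→3,c→10,s→3 9:7→10,c→9,s→6 10:7→7,c→10,s→6.
'cs': |S_i|=[15, 10, 3] end={s10,s5,s7} rej; 2/2 single-dels accept.
's7': |S_i|=[15, 6, 3] end={s10,s5,s7} ∉↓L; 2/2 deletions ∈↓L.
'77777': |S_i|=[15, 13, 11, 9, 6, 3] end={s10,s5,s7} ∉↓L; 5/5 single-dels accept.
3 words, ⪯-incomp.

A = [cs, s7, 77777].


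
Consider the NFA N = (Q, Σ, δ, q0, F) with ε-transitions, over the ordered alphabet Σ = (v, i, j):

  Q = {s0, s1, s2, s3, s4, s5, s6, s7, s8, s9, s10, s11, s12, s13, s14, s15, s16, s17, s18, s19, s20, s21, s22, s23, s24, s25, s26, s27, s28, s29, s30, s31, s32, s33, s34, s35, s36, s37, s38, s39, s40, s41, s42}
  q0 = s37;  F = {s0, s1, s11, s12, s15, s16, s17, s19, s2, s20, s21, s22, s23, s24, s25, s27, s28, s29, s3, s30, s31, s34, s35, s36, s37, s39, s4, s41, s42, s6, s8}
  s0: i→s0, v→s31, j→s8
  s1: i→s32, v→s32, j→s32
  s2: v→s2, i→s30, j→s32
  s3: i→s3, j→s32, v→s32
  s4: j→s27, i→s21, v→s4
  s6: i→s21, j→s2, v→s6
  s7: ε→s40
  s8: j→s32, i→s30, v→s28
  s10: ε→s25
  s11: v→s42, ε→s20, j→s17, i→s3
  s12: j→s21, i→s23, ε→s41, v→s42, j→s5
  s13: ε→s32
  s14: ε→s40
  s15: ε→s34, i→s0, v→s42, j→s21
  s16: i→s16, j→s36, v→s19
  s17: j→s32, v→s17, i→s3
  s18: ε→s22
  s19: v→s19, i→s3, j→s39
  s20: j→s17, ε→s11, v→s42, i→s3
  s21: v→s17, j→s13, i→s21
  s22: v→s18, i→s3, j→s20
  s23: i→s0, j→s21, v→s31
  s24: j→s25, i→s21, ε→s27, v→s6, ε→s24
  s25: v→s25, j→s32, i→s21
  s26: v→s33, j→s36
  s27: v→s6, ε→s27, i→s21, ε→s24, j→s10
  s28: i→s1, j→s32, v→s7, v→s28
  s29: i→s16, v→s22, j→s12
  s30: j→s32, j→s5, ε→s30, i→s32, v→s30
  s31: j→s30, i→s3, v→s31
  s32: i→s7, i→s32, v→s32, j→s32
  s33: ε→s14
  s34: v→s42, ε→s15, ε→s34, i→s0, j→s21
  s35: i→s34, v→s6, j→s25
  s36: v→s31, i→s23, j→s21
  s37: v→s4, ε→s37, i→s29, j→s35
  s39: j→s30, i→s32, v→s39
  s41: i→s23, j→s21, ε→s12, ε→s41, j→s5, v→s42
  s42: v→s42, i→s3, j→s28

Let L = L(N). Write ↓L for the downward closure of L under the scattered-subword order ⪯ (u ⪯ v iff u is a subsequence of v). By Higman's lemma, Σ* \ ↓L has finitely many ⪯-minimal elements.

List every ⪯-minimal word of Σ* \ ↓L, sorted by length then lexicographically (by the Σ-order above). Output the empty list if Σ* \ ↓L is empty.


|Q|=43, |F|=31, |δ|=123 (20 ε).
min D↑ (28 st, q0=0, F={13}): 0:v→1,i→2,j→3 1:v→1,i→4,j→5 2:v→6,i→7,j→8 3:v→9,i→10,j→11 4:v→12,i→4,j→13 5:v→9,i→4,j→11 6:v→6,i→14,j→15 7:v→16,i→7,j→17 8:v→18,i→19,j→4 9:v→9,i→4,j→20 10:v→18,i→21,j→4 11:v→11,i→4,j→13 12:v→12,i→14,j→13 13:v→13,i→13,j→13 14:v→13,i→14,j→13 15:v→18,i→14,j→12 16:v→16,i→14,j→22 17:v→23,i→19,j→4 18:v→18,i→14,j→24 19:v→23,i→21,j→4 20:v→20,i→25,j→13 21:v→23,i→21,j→26 22:v→22,i→13,j→25 23:v→23,i→14,j→25 24:v→24,i→27,j→13 25:v→25,i→13,j→13 26:v→24,i→25,j→13 27:v→13,i→13,j→13 [Hopcroft].
'vij': N↓-sim [38, 26, 10, 5] end={s13,s32,s40,s5,s7} — reject; 3/3 deletions ∈↓L.
'jjj': run [38, 31, 15, 5] end={s13,s32,s40,s5,s7} rej; 3/3 deletions ∈↓L.
'iviv': N↓-sim [38, 29, 17, 5, 3] end={s32,s40,s7} ∉↓L; 4/4 single-dels accept.
'iivji': |S_i|=[38, 29, 19, 12, 6, 3] end={s32,s40,s7} — reject; 5/5 deletions ∈↓L.
'jvjii': N↓-sim [38, 31, 17, 9, 6, 3] end={s32,s40,s7} ∉↓L; 5/5 del acc.
'jiijii': run [38, 31, 18, 14, 9, 6, 3] end={s32,s40,s7} — reject; 6/6 single-dels accept.
6 minimals (antichain).

Antichain: [vij, jjj, iviv, iivji, jvjii, jiijii].


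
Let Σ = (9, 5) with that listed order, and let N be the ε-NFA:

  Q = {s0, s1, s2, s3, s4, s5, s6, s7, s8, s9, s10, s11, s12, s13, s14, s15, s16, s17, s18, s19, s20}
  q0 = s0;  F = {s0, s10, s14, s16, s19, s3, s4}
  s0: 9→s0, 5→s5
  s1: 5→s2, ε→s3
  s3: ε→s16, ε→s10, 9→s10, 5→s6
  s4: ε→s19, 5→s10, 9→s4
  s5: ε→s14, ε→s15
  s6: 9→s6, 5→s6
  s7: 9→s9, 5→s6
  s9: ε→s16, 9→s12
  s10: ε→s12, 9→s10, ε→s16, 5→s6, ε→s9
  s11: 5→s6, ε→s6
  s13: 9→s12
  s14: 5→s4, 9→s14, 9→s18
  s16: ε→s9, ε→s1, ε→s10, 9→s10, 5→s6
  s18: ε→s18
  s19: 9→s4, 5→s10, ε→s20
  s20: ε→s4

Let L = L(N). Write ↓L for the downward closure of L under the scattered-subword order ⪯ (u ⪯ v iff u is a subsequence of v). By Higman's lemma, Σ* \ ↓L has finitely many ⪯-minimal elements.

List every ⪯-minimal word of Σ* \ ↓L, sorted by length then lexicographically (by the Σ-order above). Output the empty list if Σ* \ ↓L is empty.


|Q|=21, |F|=7, |δ|=40 (17 ε).
min D↑ (5 st, q0=0, F={4}): 0:9→0,5→1 1:9→1,5→2 2:9→2,5→3 3:9→3,5→4 4:9→4,5→4 [Hopcroft].
'5555': |S_i|=[16, 15, 11, 8, 2] end={s2,s6} — reject; 4/4 deletions ∈↓L.
1 obstructions.

min(Σ*\↓L) = [5555].


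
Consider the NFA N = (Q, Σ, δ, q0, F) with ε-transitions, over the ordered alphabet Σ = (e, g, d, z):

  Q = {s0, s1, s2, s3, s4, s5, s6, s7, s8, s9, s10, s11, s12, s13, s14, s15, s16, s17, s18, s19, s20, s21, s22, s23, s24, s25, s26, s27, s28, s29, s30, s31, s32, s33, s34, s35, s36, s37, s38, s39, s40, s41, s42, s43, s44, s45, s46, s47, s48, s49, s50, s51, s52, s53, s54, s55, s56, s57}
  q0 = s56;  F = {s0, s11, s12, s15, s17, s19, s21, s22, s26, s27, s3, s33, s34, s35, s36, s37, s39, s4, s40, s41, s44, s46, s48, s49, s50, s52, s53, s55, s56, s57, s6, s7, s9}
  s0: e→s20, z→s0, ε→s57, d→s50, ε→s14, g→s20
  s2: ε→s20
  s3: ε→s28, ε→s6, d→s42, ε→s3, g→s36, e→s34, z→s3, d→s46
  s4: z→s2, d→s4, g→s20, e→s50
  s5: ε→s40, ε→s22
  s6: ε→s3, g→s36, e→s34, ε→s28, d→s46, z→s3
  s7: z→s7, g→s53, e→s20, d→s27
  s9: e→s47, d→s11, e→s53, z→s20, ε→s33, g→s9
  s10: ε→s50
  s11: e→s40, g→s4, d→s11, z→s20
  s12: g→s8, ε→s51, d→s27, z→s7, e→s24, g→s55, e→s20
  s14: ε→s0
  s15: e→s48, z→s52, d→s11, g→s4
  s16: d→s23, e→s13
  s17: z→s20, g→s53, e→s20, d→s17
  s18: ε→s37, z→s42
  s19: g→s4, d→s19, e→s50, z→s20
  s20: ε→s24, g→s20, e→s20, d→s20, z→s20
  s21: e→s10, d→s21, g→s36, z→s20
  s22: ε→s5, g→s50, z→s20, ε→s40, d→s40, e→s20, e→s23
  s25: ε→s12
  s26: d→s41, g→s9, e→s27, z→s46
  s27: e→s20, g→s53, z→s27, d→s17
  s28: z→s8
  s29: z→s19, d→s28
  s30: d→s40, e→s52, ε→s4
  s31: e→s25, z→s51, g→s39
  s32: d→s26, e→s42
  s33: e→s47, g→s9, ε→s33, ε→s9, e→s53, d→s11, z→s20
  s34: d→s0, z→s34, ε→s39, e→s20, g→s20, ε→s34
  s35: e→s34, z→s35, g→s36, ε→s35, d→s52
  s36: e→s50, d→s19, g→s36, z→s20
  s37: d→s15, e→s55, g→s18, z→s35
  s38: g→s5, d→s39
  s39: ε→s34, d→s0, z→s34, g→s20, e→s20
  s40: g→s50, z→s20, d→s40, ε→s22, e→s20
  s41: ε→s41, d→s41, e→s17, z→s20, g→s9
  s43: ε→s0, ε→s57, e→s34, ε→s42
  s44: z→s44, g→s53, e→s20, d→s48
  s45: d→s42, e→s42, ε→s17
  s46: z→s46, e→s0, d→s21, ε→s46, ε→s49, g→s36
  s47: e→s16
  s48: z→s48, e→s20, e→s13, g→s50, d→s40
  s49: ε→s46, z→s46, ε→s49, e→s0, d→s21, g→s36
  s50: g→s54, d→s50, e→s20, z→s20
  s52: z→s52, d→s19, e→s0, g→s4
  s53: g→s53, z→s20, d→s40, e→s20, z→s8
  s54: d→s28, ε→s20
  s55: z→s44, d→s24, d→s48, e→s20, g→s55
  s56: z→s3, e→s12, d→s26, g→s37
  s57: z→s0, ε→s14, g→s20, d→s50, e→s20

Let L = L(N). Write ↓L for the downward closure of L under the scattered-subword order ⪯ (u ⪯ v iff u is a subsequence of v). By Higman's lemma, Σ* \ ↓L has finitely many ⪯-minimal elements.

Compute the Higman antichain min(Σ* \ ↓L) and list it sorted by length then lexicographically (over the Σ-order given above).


min(Σ*\↓L) = [ee, dgz, ddz, zeg, zgz, gdgg].

|Q|=58, |F|=33, |δ|=203 (38 ε).
min D↑ (28 st, q0=0, F={5}): 0:e→1,g→2,d→3,z→4 1:e→5,g→6,d→7,z→8 2:e→6,g→2,d→9,z→10 3:e→7,g→11,d→12,z→13 4:e→14,g→15,d→13,z→4 5:e→5,g→5,d→5,z→5 6:e→5,g→6,d→16,z→17 7:e→5,g→18,d→19,z→7 8:e→5,g→18,d→7,z→8 9:e→16,g→20,d→21,z→22 10:e→14,g→15,d→22,z→10 11:e→18,g→11,d→21,z→5 12:e→19,g→11,d→12,z→5 13:e→23,g→15,d→24,z→13 14:e→5,g→5,d→23,z→14 15:e→25,g→15,d→26,z→5 16:e→5,g→25,d→27,z→16 17:e→5,g→18,d→16,z→17 18:e→5,g→18,d→27,z→5 19:e→5,g→18,d→19,z→5 20:e→25,g→5,d→20,z→5 21:e→27,g→20,d→21,z→5 22:e→23,g→20,d→26,z→22 23:e→5,g→5,d→25,z→23 24:e→25,g→15,d→24,z→5 25:e→5,g→5,d→25,z→5 26:e→25,g→20,d→26,z→5 27:e→5,g→25,d→27,z→5 (ε-aug+det+¬).
'ee': run [49, 28, 5] end={s13,s16,s20,s23,s24} ∉↓L; 2/2 del acc.
'dgz': |S_i|=[49, 36, 21, 4] end={s2,s20,s24,s8} ∉↓L; 3/3 single-dels accept.
'ddz': run [49, 36, 25, 4] end={s2,s20,s24,s8} — reject; 3/3 deletions ∈↓L.
'zeg': N↓-sim [49, 35, 14, 5] end={s20,s24,s28,s54,s8} ∉↓L; 3/3 deletions ∈↓L.
'zgz': run [49, 35, 15, 4] end={s2,s20,s24,s8} rej; 3/3 single-dels accept.
'gdgg': run [49, 35, 21, 8, 5] end={s20,s24,s28,s54,s8} rej; 4/4 deletions ∈↓L.
6 minimals (antichain).


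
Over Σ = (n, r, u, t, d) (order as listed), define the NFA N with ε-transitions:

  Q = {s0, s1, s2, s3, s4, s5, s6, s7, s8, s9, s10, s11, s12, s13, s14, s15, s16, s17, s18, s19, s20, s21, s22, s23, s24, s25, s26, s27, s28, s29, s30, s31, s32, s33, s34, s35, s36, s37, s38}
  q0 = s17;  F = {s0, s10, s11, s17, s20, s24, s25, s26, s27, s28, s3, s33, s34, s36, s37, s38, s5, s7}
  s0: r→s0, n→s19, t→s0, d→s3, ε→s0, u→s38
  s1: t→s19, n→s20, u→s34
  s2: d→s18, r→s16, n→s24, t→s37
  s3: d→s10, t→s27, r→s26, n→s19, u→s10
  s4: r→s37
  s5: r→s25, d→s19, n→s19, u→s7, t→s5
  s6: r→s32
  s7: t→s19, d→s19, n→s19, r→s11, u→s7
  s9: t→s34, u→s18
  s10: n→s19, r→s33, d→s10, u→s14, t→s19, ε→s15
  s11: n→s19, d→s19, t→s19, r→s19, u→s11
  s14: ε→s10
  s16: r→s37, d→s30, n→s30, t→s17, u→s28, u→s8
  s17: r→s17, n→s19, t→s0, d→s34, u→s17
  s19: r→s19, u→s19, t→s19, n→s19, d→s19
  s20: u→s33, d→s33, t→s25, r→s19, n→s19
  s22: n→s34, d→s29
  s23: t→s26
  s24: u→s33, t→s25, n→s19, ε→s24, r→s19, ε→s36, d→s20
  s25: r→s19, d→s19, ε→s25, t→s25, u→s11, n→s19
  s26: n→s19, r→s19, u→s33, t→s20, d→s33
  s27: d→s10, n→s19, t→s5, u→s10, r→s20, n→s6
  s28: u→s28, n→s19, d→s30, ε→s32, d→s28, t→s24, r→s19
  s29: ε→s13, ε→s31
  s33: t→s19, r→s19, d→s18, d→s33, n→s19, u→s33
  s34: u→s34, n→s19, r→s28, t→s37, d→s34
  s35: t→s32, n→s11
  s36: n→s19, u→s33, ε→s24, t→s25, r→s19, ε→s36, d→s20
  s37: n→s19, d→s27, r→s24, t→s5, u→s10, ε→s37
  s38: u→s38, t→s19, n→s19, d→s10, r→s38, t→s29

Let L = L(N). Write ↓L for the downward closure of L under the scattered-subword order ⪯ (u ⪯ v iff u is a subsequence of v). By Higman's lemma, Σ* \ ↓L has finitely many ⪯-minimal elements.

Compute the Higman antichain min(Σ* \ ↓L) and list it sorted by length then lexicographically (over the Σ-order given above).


A = [n, tut, drr, tddt, dttd].

|Q|=39, |F|=18, |δ|=133 (12 ε).
min D↑ (18 st, q0=0, F={1}): 0:n→1,r→0,u→0,t→2,d→3 1:n→1,r→1,u→1,t→1,d→1 2:n→1,r→2,u→4,t→2,d→5 3:n→1,r→6,u→3,t→7,d→3 4:n→1,r→4,u→4,t→1,d→8 5:n→1,r→9,u→8,t→10,d→8 6:n→1,r→1,u→6,t→11,d→6 7:n→1,r→11,u→8,t→12,d→10 8:n→1,r→13,u→8,t→1,d→8 9:n→1,r→1,u→13,t→14,d→13 10:n→1,r→14,u→8,t→12,d→8 11:n→1,r→1,u→13,t→15,d→14 12:n→1,r→15,u→16,t→12,d→1 13:n→1,r→1,u→13,t→1,d→13 14:n→1,r→1,u→13,t→15,d→13 15:n→1,r→1,u→17,t→15,d→1 16:n→1,r→17,u→16,t→1,d→1 17:n→1,r→1,u→17,t→1,d→1 [Hopcroft].
'n': |S_i|=[28, 3] end={s19,s32,s6} rej; 1/1 del acc.
'tut': |S_i|=[28, 24, 12, 4] end={s13,s19,s29,s31} rej; 3/3 single-dels accept.
'drr': |S_i|=[28, 22, 12, 1] end={s19} ∉↓L; 3/3 deletions ∈↓L.
'tddt': N↓-sim [28, 24, 16, 6, 1] end={s19} ∉↓L; 4/4 del acc.
'dttd': |S_i|=[28, 22, 17, 5, 1] end={s19} — reject; 4/4 single-dels accept.
5 obstructions.


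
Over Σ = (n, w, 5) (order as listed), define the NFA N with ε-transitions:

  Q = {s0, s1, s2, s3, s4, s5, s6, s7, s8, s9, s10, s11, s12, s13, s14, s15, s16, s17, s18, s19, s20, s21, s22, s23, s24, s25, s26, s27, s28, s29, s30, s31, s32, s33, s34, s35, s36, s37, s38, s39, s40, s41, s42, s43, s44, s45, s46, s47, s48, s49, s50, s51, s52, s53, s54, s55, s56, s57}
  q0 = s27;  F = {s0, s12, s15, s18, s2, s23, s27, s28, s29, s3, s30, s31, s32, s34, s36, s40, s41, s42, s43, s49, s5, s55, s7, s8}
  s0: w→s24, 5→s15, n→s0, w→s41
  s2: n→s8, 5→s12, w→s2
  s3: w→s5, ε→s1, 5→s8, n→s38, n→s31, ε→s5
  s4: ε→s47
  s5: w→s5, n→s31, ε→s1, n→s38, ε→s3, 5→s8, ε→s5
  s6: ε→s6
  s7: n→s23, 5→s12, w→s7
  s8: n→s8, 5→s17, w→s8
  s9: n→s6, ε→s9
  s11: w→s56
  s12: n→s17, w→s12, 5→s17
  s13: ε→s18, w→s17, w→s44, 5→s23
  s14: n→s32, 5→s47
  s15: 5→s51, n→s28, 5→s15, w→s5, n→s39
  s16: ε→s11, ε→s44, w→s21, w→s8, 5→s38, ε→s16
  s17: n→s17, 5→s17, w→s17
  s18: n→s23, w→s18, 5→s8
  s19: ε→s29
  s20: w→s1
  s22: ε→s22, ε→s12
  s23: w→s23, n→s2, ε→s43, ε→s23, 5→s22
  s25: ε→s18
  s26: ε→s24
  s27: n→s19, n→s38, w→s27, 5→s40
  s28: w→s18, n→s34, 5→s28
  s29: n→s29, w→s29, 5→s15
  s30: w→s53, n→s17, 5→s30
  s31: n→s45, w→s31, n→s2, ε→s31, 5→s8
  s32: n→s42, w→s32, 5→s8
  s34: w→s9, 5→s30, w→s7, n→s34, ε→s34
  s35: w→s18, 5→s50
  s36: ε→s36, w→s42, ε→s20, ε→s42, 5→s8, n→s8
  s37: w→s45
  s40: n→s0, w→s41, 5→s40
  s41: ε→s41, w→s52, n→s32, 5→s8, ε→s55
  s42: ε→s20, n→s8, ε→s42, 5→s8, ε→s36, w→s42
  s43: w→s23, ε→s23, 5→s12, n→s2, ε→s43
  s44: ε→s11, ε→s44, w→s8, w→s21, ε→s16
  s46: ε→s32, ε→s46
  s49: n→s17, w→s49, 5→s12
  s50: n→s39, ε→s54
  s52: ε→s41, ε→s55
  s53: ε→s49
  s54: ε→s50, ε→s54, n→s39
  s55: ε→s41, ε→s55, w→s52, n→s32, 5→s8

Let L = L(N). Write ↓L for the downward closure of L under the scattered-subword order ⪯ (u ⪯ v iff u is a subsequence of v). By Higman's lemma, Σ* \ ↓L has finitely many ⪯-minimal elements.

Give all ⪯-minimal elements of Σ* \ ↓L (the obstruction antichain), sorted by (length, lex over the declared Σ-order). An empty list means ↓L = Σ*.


|Q|=58, |F|=24, |δ|=145 (44 ε).
min D↑ (21 st, q0=0, F={14}): 0:n→1,w→0,5→2 1:n→1,w→1,5→3 2:n→4,w→5,5→2 3:n→6,w→7,5→3 4:n→4,w→5,5→3 5:n→8,w→5,5→9 6:n→10,w→11,5→6 7:n→12,w→7,5→9 8:n→13,w→8,5→9 9:n→9,w→9,5→14 10:n→10,w→15,5→16 11:n→17,w→11,5→9 12:n→18,w→12,5→9 13:n→9,w→13,5→9 14:n→14,w→14,5→14 15:n→17,w→15,5→19 16:n→14,w→20,5→16 17:n→18,w→17,5→19 18:n→9,w→18,5→19 19:n→14,w→19,5→14 20:n→14,w→20,5→19.
'5w55': |S_i|=[38, 35, 27, 4, 1] end={s17} ∉↓L; 4/4 single-dels accept.
'n5nn5n': N↓-sim [38, 36, 25, 20, 15, 6, 1] end={s17} — reject; 6/6 single-dels accept.
'5wnnn5': |S_i|=[38, 35, 27, 16, 9, 2, 1] end={s17} ∉↓L; 6/6 single-dels accept.
3 obstructions.

Antichain: [5w55, n5nn5n, 5wnnn5].


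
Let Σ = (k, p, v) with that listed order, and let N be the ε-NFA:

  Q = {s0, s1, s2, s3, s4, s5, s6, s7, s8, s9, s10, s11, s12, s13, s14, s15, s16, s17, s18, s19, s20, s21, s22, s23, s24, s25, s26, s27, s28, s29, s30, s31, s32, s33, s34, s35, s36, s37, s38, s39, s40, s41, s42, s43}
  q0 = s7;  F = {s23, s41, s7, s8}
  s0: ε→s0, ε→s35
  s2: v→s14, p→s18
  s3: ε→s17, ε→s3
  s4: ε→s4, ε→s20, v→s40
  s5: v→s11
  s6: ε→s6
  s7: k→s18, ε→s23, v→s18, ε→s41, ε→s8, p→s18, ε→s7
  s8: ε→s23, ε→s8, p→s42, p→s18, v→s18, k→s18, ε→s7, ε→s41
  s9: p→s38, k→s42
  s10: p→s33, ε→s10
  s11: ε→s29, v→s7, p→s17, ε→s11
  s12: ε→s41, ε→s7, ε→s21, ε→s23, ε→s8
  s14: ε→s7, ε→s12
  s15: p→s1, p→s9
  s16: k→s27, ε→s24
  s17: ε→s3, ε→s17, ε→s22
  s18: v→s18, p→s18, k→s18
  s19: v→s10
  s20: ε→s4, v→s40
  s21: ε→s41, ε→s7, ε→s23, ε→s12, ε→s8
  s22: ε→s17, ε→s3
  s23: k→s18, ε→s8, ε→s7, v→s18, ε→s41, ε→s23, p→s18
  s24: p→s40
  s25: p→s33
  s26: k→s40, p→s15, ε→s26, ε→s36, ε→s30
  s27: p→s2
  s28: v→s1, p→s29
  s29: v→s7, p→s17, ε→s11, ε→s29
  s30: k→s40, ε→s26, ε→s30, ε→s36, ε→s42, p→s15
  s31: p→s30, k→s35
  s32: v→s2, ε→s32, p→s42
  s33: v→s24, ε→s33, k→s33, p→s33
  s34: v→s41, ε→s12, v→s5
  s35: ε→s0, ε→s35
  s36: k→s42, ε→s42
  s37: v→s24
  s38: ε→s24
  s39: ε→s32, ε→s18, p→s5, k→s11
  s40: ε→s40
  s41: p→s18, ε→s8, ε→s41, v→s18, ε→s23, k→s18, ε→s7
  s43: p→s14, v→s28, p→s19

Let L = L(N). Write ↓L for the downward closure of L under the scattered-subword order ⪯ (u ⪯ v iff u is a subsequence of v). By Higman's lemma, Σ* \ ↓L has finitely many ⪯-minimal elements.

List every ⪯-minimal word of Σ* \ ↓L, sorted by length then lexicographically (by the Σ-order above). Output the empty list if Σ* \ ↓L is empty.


|Q|=44, |F|=4, |δ|=121 (64 ε).
min D↑ (2 st, q0=0, F={1}): 0:k→1,p→1,v→1 1:k→1,p→1,v→1 [Hopcroft].
'k': run [6, 1] end={s18} ∉↓L; 1/1 single-dels accept.
'p': |S_i|=[6, 2] end={s18,s42} ∉↓L; 1/1 single-dels accept.
'v': |S_i|=[6, 1] end={s18} rej; 1/1 del acc.
3 words, ⪯-incomp.

min(Σ*\↓L) = [k, p, v].


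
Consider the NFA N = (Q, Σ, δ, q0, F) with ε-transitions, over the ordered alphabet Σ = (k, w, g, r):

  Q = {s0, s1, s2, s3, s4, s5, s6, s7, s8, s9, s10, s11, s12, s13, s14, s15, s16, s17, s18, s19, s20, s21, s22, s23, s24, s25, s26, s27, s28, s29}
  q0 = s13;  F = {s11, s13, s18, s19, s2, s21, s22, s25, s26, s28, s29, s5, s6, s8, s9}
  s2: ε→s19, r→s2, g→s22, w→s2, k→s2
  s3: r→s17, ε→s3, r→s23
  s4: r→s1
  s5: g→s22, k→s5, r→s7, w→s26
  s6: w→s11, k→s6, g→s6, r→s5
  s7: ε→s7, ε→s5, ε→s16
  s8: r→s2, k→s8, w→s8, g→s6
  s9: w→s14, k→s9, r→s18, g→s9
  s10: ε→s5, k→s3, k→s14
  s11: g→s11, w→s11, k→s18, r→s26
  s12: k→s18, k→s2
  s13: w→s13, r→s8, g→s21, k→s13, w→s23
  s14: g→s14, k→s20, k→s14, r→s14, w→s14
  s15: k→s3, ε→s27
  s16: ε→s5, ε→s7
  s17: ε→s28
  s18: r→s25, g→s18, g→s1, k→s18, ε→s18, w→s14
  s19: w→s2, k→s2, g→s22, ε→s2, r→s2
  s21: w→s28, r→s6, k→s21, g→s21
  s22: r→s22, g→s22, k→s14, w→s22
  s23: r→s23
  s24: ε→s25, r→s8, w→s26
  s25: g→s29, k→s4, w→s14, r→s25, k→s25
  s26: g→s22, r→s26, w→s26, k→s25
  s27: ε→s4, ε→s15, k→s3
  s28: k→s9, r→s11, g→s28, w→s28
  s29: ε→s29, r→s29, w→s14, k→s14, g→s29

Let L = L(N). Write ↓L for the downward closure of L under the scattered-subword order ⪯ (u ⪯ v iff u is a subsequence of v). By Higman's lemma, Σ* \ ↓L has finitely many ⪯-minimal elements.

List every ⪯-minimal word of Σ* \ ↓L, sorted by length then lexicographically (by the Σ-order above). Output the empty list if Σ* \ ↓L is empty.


|Q|=30, |F|=15, |δ|=96 (16 ε).
min D↑ (15 st, q0=0, F={10}): 0:k→0,w→0,g→1,r→2 1:k→1,w→3,g→1,r→4 2:k→2,w→2,g→4,r→5 3:k→6,w→3,g→3,r→7 4:k→4,w→7,g→4,r→8 5:k→5,w→5,g→9,r→5 6:k→6,w→10,g→6,r→11 7:k→11,w→7,g→7,r→12 8:k→8,w→12,g→9,r→8 9:k→10,w→9,g→9,r→9 10:k→10,w→10,g→10,r→10 11:k→11,w→10,g→11,r→13 12:k→13,w→12,g→9,r→12 13:k→13,w→10,g→14,r→13 14:k→10,w→10,g→14,r→14.
'gwkw': run [22, 17, 12, 8, 2] end={s14,s20} rej; 4/4 deletions ∈↓L.
'rrgk': N↓-sim [22, 18, 14, 4, 2] end={s14,s20} ∉↓L; 4/4 single-dels accept.
2 words, ⪯-incomp.

A = [gwkw, rrgk].
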